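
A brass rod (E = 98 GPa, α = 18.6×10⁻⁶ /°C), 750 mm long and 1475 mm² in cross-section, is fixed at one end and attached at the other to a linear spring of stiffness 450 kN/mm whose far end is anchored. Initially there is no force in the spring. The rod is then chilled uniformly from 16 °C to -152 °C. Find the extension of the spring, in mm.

δ ≈ 0.703 mm

Free thermal contraction: δ_free = αΔT L = 18.6×10⁻⁶ × 168 × 750 = 2.344 mm.
With a force P in the spring, the elastic change of the rod is PL/(AE) and that of the spring is P/k; compatibility requires their sum to equal δ_free.
P [ L/(AE) + 1/k ] = δ_free → P [ 750/(1475×98×10³) + 1/(450×10³) ] = 2.344.
P = 2.344 / 7.411×10⁻⁶ = 316200 N.
Spring extension = P/k = 316200/(450×10³) = 0.7028 mm.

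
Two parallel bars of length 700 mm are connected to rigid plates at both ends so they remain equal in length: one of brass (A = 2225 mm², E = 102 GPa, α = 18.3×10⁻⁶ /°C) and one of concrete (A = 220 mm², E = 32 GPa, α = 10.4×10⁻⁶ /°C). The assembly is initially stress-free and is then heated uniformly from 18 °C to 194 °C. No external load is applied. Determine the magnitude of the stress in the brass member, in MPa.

σ ≈ 4.27 MPa (compressive)

The brass has the larger α, so on heating it would change length more than the concrete if both were free. The rigid plates force a common final length, so the brass is put into compression and the concrete into tension, with equal and opposite forces P (no external load).
Setting the final lengths equal and cancelling L: (α₁ − α₂)ΔT = P/(A₁E₁) + P/(A₂E₂).
|α₁ − α₂|·ΔT = 7.9×10⁻⁶ × 176 = 0.00139.
1/(A₁E₁) + 1/(A₂E₂) = 1/(2225×102×10³) + 1/(220×32×10³) = 1.465×10⁻⁷ N⁻¹.
P = 0.00139 / 1.465×10⁻⁷ = 9494 N = 9.494 kN.
σ_{brass} = P/A₁ = 9494/2225 = 4.267 MPa, compressive.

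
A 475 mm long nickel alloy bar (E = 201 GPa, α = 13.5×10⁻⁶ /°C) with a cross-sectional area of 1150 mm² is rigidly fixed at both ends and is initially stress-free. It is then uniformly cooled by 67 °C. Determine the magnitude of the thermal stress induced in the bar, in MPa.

σ ≈ 182 MPa (tensile)

The supports are rigid, so the total axial strain is zero. The restrained thermal strain is ε = αΔT = 13.5×10⁻⁶ × 67 = 904.5×10⁻⁶.
σ = EαΔT = 201×10³ × 13.5×10⁻⁶ × 67 = 181.8 MPa (tensile; the bar is trying to contract).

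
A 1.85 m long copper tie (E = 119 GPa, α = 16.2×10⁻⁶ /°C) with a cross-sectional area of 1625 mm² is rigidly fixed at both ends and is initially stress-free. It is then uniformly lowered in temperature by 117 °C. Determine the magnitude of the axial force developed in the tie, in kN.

P ≈ 367 kN (tensile)

With zero net strain, σ = E·αΔT = 119 GPa × 16.2×10⁻⁶ × 117 = 225.6 MPa.
P = AEαΔT = 1625 × 119×10³ × 16.2×10⁻⁶ × 117 = 366.5 kN (tensile).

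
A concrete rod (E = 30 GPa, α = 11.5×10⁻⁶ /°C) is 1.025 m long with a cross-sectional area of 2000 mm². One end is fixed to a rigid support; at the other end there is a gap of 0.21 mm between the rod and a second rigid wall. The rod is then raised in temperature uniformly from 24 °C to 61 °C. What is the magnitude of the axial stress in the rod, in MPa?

σ ≈ 6.62 MPa (compressive)

If the wall were absent the rod would grow by αΔT L = 11.5×10⁻⁶ × 37 × 1025 = 0.4361 mm.
The gap closes (δ_free > 0.21 mm) and the wall then resists a further 0.4361 − 0.21 = 0.2261 mm of expansion.
So σ = E(δ_free − g)/L = 30×10³ × 0.2261/1025 = 6.619 MPa.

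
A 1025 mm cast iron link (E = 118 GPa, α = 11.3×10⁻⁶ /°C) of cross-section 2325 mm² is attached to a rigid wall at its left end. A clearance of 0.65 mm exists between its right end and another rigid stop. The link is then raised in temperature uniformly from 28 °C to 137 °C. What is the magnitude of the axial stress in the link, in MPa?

Unrestrained expansion: δ_free = αΔT L = 11.3×10⁻⁶ × 109 × 1025 = 1.262 mm.
The gap closes (δ_free > 0.65 mm) and the wall then resists a further 1.262 − 0.65 = 0.6125 mm of expansion.
Compatibility: PL/(AE) = 0.6125 mm, so σ = P/A = E × (0.6125/1025) = 70.51 MPa.

σ ≈ 70.5 MPa (compressive)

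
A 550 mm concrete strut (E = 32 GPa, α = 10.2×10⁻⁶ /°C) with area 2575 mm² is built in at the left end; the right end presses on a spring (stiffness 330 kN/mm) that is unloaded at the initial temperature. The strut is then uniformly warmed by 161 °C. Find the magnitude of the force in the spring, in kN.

If the spring were absent the strut would lengthen by αΔT L = 10.2×10⁻⁶ × 161 × 550 = 0.9032 mm.
Let P be the compressive force at the spring. The strut shortens elastically by PL/(AE) and the spring compresses by P/k; together these equal δ_free.
P [ L/(AE) + 1/k ] = δ_free → P [ 550/(2575×32×10³) + 1/(330×10³) ] = 0.9032.
P = 0.9032 / 9.705×10⁻⁶ = 93070 N.

P ≈ 93.1 kN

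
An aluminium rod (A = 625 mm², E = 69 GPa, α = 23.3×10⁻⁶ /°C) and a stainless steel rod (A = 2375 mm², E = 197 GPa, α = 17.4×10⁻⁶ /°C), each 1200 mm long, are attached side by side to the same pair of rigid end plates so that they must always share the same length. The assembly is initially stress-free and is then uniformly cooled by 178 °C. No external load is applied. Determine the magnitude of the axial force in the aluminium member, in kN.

Both members must finish at the same length. With the larger α, the aluminium tends to over-contract; the plates restrain it, putting the aluminium in tension and the stainless steel in compression. With no external load the two internal forces are equal and opposite, magnitude P.
Equating the net (thermal + elastic) strains gives |α₁ − α₂|·ΔT = P·[1/(A₁E₁) + 1/(A₂E₂)].
|α₁ − α₂|·ΔT = 5.9×10⁻⁶ × 178 = 0.00105.
1/(A₁E₁) + 1/(A₂E₂) = 1/(625×69×10³) + 1/(2375×197×10³) = 2.533×10⁻⁸ N⁻¹.
P = 0.00105 / 2.533×10⁻⁸ = 41470 N = 41.47 kN.

P ≈ 41.5 kN (tensile in the aluminium)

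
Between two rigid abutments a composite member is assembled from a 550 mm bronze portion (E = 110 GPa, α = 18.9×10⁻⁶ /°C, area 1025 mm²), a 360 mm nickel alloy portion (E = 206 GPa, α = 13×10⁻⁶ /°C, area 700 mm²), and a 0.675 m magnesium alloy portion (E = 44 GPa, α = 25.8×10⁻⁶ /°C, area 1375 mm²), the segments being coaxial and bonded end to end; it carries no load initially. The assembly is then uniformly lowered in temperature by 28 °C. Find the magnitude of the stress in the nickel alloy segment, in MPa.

σ ≈ 70.1 MPa (tensile)

With the walls removed the bar would change length by δ_free = Σ αᵢΔT Lᵢ = 18.9×10⁻⁶×28×550 + 13×10⁻⁶×28×360 + 25.8×10⁻⁶×28×675 = 0.9097 mm.
The rigid supports impose zero overall length change; the single axial force P common to all segments must satisfy P Σ Lᵢ/(AᵢEᵢ) = δ_free.
The series flexibility is Σ Lᵢ/(AᵢEᵢ) = 550/(1025×110×10³) + 360/(700×206×10³) + 675/(1375×44×10³) = 1.853×10⁻⁵ mm/N.
P = 0.9097 / 1.853×10⁻⁵ = 49090 N = 49.09 kN, tensile.
σ_{nickel alloy} = P / A = 49090 / 700 = 70.13 MPa.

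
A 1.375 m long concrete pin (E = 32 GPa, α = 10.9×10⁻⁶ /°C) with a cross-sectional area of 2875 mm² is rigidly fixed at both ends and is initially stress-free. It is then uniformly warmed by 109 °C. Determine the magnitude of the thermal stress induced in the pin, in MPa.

Because both ends are immovable the net strain is zero, and the suppressed thermal strain is αΔT = 10.9×10⁻⁶ × 109 = 1188.1×10⁻⁶.
σ = EαΔT = 32×10³ × 10.9×10⁻⁶ × 109 = 38.02 MPa (compressive; the pin is trying to expand).

σ ≈ 38 MPa (compressive)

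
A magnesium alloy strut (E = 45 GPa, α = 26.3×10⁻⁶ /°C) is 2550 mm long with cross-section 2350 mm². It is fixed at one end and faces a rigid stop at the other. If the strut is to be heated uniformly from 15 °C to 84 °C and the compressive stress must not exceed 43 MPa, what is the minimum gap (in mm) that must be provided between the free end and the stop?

With no wall the strut would lengthen by αΔT L = 26.3×10⁻⁶ × 69 × 2550 = 4.627 mm.
At the allowable stress the elastic shortening the wall may impose is σL/E = 43 × 2550 / (45×10³) = 2.437 mm.
So the gap has to take up the difference, g_min = δ_free − σL/E = 4.627 − 2.437 = 2.191 mm.

g ≈ 2.19 mm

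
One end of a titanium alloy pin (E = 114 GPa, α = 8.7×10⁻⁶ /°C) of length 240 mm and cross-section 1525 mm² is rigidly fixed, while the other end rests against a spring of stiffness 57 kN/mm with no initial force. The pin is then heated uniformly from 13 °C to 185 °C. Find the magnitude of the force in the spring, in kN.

Free thermal expansion: δ_free = αΔT L = 8.7×10⁻⁶ × 172 × 240 = 0.3591 mm.
With a force P in the spring, the elastic change of the pin is PL/(AE) and that of the spring is P/k; compatibility requires their sum to equal δ_free.
So P = δ_free / [L/(AE) + 1/k] = 0.3591 / [ 240/(1525×114×10³) + 1/(57×10³) ].
P = 0.3591 / 1.892×10⁻⁵ = 18980 N.

P ≈ 19 kN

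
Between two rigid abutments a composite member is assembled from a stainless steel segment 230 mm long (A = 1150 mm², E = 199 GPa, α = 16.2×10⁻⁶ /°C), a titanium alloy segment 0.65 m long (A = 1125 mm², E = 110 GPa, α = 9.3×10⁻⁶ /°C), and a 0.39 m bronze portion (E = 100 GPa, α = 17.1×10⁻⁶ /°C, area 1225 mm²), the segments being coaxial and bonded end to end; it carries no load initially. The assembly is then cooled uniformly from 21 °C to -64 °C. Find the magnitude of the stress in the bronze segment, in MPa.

σ ≈ 121 MPa (tensile)

Free thermal contraction of the whole bar: Σ αᵢΔT Lᵢ = 16.2×10⁻⁶×85×230 + 9.3×10⁻⁶×85×650 + 17.1×10⁻⁶×85×390 = 1.397 mm.
Since the ends are fixed, an axial force P builds up, equal in every segment, with P · Σ Lᵢ/(AᵢEᵢ) = δ_free.
Σ Lᵢ/(AᵢEᵢ) = 230/(1150×199×10³) + 650/(1125×110×10³) + 390/(1225×100×10³) = 9.441×10⁻⁶ mm/N.
Hence P = δ_free / Σ(L/AE) = 1.397/9.441×10⁻⁶ = 148 kN (tensile).
σ_{bronze} = P / A = 148000 / 1225 = 120.8 MPa.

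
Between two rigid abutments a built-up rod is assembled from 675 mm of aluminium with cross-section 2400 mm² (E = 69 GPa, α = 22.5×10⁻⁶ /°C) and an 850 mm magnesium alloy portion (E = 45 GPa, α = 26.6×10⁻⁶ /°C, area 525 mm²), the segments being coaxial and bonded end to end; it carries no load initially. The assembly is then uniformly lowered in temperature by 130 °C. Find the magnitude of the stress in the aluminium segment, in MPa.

σ ≈ 51.1 MPa (tensile)

With the walls removed the bar would change length by δ_free = Σ αᵢΔT Lᵢ = 22.5×10⁻⁶×130×675 + 26.6×10⁻⁶×130×850 = 4.914 mm.
Since the ends are fixed, an axial force P builds up, equal in every segment, with P · Σ Lᵢ/(AᵢEᵢ) = δ_free.
Σ Lᵢ/(AᵢEᵢ) = 675/(2400×69×10³) + 850/(525×45×10³) = 4.005×10⁻⁵ mm/N.
P = 4.914 / 4.005×10⁻⁵ = 122700 N = 122.7 kN, tensile.
σ_{aluminium} = P / A = 122700 / 2400 = 51.11 MPa.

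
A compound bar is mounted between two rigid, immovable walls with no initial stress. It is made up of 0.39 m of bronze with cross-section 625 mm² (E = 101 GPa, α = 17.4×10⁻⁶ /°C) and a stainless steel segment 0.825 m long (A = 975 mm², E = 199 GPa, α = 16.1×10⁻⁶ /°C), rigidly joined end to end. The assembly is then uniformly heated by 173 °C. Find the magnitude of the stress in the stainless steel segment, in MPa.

σ ≈ 341 MPa (compressive)

Free thermal expansion of the whole bar: Σ αᵢΔT Lᵢ = 17.4×10⁻⁶×173×390 + 16.1×10⁻⁶×173×825 = 3.472 mm.
Since the ends are fixed, an axial force P builds up, equal in every segment, with P · Σ Lᵢ/(AᵢEᵢ) = δ_free.
The series flexibility is Σ Lᵢ/(AᵢEᵢ) = 390/(625×101×10³) + 825/(975×199×10³) = 1.043×10⁻⁵ mm/N.
P = 3.472 / 1.043×10⁻⁵ = 332900 N = 332.9 kN, compressive.
σ_{stainless steel} = P / A = 332900 / 975 = 341.4 MPa.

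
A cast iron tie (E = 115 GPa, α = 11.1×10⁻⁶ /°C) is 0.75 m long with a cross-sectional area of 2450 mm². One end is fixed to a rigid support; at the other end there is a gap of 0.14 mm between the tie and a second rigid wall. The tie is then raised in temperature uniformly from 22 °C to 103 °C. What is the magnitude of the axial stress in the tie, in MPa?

Free thermal elongation = αΔT L = 11.1×10⁻⁶ × 81 × 750 = 0.6743 mm.
After closing the 0.14 mm clearance, 0.6743 − 0.14 = 0.5343 mm of expansion remains to be suppressed by the wall.
So σ = E(δ_free − g)/L = 115×10³ × 0.5343/750 = 81.93 MPa.

σ ≈ 81.9 MPa (compressive)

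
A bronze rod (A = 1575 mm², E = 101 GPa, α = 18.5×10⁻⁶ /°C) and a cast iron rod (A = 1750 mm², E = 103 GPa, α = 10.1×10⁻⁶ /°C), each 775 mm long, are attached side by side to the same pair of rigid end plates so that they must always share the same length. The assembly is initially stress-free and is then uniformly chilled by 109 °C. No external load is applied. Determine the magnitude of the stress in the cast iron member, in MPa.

σ ≈ 44.2 MPa (compressive)

The bronze has the larger α, so on cooling it would change length more than the cast iron if both were free. The rigid plates force a common final length, so the bronze is put into tension and the cast iron into compression, with equal and opposite forces P (no external load).
Setting the final lengths equal and cancelling L: (α₁ − α₂)ΔT = P/(A₁E₁) + P/(A₂E₂).
|α₁ − α₂|·ΔT = 8.4×10⁻⁶ × 109 = 0.0009156.
1/(A₁E₁) + 1/(A₂E₂) = 1/(1575×101×10³) + 1/(1750×103×10³) = 1.183×10⁻⁸ N⁻¹.
P = 0.0009156 / 1.183×10⁻⁸ = 77370 N = 77.37 kN.
σ_{cast iron} = P/A₂ = 77370/1750 = 44.21 MPa, compressive.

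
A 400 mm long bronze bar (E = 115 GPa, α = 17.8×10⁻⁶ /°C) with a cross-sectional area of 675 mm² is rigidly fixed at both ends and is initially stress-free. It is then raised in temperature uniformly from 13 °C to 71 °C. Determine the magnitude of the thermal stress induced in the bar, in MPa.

Because both ends are immovable the net strain is zero, and the suppressed thermal strain is αΔT = 17.8×10⁻⁶ × 58 = 1032.4×10⁻⁶.
σ = EαΔT = 115×10³ × 17.8×10⁻⁶ × 58 = 118.7 MPa (compressive; the bar is trying to expand).

σ ≈ 119 MPa (compressive)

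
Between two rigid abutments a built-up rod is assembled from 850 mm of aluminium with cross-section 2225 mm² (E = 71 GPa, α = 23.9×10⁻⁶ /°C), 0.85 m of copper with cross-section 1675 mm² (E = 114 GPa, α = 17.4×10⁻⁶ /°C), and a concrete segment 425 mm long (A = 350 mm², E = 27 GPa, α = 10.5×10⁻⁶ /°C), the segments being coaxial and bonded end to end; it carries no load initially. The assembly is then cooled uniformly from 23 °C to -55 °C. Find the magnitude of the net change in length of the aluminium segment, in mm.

|ΔL| ≈ 1.28 mm

Free thermal contraction of the whole bar: Σ αᵢΔT Lᵢ = 23.9×10⁻⁶×78×850 + 17.4×10⁻⁶×78×850 + 10.5×10⁻⁶×78×425 = 3.086 mm.
The walls prevent any net length change, so an axial force P (same in every segment) develops. Compatibility: P · Σ Lᵢ/(AᵢEᵢ) = δ_free.
Σ Lᵢ/(AᵢEᵢ) = 850/(2225×71×10³) + 850/(1675×114×10³) + 425/(350×27×10³) = 5.481×10⁻⁵ mm/N.
Hence P = δ_free / Σ(L/AE) = 3.086/5.481×10⁻⁵ = 56.31 kN (tensile).
For the aluminium segment, free thermal change = 23.9×10⁻⁶×78×850 = 1.585 mm and elastic change from P = 56310×850/(2225×71×10³) = 0.303 mm; these oppose, so the net change is 1.28 mm (segment shortens).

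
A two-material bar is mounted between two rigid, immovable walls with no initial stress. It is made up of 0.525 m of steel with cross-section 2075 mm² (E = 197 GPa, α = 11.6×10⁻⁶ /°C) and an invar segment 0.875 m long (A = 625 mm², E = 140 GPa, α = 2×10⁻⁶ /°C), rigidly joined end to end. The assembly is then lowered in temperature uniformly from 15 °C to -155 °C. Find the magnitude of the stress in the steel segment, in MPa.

With the walls removed the bar would change length by δ_free = Σ αᵢΔT Lᵢ = 11.6×10⁻⁶×170×525 + 2×10⁻⁶×170×875 = 1.333 mm.
The walls prevent any net length change, so an axial force P (same in every segment) develops. Compatibility: P · Σ Lᵢ/(AᵢEᵢ) = δ_free.
Σ Lᵢ/(AᵢEᵢ) = 525/(2075×197×10³) + 875/(625×140×10³) = 1.128×10⁻⁵ mm/N.
Hence P = δ_free / Σ(L/AE) = 1.333/1.128×10⁻⁵ = 118.1 kN (tensile).
σ_{steel} = P / A = 118100 / 2075 = 56.92 MPa.

σ ≈ 56.9 MPa (tensile)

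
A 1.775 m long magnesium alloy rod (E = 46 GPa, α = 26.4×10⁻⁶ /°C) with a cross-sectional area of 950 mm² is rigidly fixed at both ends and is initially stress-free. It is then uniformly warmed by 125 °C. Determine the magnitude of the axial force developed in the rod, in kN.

The ends cannot move, so σ = EαΔT = 46×10³ × 26.4×10⁻⁶ × 125 = 151.8 MPa.
Axial force P = σA = 151.8 × 950 = 144200 N = 144.2 kN, compressive.

P ≈ 144 kN (compressive)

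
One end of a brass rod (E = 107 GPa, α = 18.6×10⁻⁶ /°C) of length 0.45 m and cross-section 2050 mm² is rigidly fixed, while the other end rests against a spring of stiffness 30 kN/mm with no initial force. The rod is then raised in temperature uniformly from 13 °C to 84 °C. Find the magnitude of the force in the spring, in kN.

If the spring were absent the rod would lengthen by αΔT L = 18.6×10⁻⁶ × 71 × 450 = 0.5943 mm.
Let P be the compressive force at the spring. The rod shortens elastically by PL/(AE) and the spring compresses by P/k; together these equal δ_free.
P [ L/(AE) + 1/k ] = δ_free → P [ 450/(2050×107×10³) + 1/(30×10³) ] = 0.5943.
P = 0.5943 / 3.538×10⁻⁵ = 16790 N.

P ≈ 16.8 kN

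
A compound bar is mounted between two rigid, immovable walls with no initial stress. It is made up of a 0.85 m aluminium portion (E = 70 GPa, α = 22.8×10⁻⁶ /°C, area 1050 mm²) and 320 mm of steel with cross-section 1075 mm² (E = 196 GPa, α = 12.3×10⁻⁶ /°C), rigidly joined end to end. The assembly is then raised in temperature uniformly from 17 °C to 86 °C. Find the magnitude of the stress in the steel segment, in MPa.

σ ≈ 114 MPa (compressive)

If the supports were absent, the total length change would be Σ αᵢΔT Lᵢ = 22.8×10⁻⁶×69×850 + 12.3×10⁻⁶×69×320 = 1.609 mm.
Since the ends are fixed, an axial force P builds up, equal in every segment, with P · Σ Lᵢ/(AᵢEᵢ) = δ_free.
The series flexibility is Σ Lᵢ/(AᵢEᵢ) = 850/(1050×70×10³) + 320/(1075×196×10³) = 1.308×10⁻⁵ mm/N.
Hence P = δ_free / Σ(L/AE) = 1.609/1.308×10⁻⁵ = 123 kN (compressive).
σ_{steel} = P / A = 123000 / 1075 = 114.4 MPa.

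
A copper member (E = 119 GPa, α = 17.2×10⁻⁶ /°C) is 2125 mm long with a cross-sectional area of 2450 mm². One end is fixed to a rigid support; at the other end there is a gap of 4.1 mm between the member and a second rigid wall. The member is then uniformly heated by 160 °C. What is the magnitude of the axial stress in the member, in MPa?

If the wall were absent the member would grow by αΔT L = 17.2×10⁻⁶ × 160 × 2125 = 5.848 mm.
This exceeds the 4.1 mm gap, so the wall pushes back. The portion of expansion that must be recovered elastically is δ_free − gap = 5.848 − 4.1 = 1.748 mm.
So σ = E(δ_free − g)/L = 119×10³ × 1.748/2125 = 97.89 MPa.

σ ≈ 97.9 MPa (compressive)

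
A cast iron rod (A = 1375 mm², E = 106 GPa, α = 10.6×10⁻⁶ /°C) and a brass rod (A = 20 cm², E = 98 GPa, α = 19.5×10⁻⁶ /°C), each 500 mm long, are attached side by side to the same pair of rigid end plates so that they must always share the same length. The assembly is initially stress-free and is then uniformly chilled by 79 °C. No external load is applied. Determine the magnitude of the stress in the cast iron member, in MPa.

The brass has the larger α, so on cooling it would change length more than the cast iron if both were free. The rigid plates force a common final length, so the brass is put into tension and the cast iron into compression, with equal and opposite forces P (no external load).
Setting the final lengths equal and cancelling L: (α₁ − α₂)ΔT = P/(A₁E₁) + P/(A₂E₂).
|α₁ − α₂|·ΔT = 8.9×10⁻⁶ × 79 = 0.0007031.
1/(A₁E₁) + 1/(A₂E₂) = 1/(1375×106×10³) + 1/(2000×98×10³) = 1.196×10⁻⁸ N⁻¹.
So P = 0.0007031 / 1.196×10⁻⁸ = 58.77 kN.
σ_{cast iron} = P/A₁ = 58770/1375 = 42.74 MPa, compressive.

σ ≈ 42.7 MPa (compressive)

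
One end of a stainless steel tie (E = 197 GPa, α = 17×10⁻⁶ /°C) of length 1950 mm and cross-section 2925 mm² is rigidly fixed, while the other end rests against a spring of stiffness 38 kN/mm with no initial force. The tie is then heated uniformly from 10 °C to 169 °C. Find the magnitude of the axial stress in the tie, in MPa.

The unrestrained thermal change is αΔT L = 17×10⁻⁶ × 159 × 1950 = 5.271 mm.
Let P be the compressive force at the spring. The tie shortens elastically by PL/(AE) and the spring compresses by P/k; together these equal δ_free.
P [ L/(AE) + 1/k ] = δ_free → P [ 1950/(2925×197×10³) + 1/(38×10³) ] = 5.271.
P = 5.271 / 2.97×10⁻⁵ = 177500 N.
σ = P/A = 177500/2925 = 60.67 MPa.

σ ≈ 60.7 MPa (compressive)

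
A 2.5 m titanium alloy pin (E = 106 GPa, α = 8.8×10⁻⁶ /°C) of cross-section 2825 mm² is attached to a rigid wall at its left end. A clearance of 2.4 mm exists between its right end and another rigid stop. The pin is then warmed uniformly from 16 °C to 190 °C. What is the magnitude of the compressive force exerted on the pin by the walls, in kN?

Free thermal elongation = αΔT L = 8.8×10⁻⁶ × 174 × 2500 = 3.828 mm.
The gap closes (δ_free > 2.4 mm) and the wall then resists a further 3.828 − 2.4 = 1.428 mm of expansion.
So σ = E(δ_free − g)/L = 106×10³ × 1.428/2500 = 60.55 MPa.
P = σA = 60.55 × 2825 = 171 kN.

P ≈ 171 kN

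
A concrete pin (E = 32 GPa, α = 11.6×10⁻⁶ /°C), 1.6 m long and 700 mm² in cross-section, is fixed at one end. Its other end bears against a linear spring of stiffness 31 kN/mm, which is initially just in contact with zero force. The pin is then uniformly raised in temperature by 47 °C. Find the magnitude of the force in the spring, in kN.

P ≈ 8.41 kN

Free thermal expansion: δ_free = αΔT L = 11.6×10⁻⁶ × 47 × 1600 = 0.8723 mm.
Let P be the compressive force at the spring. The pin shortens elastically by PL/(AE) and the spring compresses by P/k; together these equal δ_free.
So P = δ_free / [L/(AE) + 1/k] = 0.8723 / [ 1600/(700×32×10³) + 1/(31×10³) ].
P = 0.8723 / 0.0001037 = 8413 N.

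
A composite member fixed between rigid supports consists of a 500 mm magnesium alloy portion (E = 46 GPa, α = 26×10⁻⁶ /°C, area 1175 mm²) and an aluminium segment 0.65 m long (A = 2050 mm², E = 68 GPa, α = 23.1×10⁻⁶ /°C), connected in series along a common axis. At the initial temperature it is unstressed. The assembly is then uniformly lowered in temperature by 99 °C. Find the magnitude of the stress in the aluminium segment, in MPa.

If the supports were absent, the total length change would be Σ αᵢΔT Lᵢ = 26×10⁻⁶×99×500 + 23.1×10⁻⁶×99×650 = 2.773 mm.
The walls prevent any net length change, so an axial force P (same in every segment) develops. Compatibility: P · Σ Lᵢ/(AᵢEᵢ) = δ_free.
Σ Lᵢ/(AᵢEᵢ) = 500/(1175×46×10³) + 650/(2050×68×10³) = 1.391×10⁻⁵ mm/N.
So P = 2.773 / 1.391×10⁻⁵ = 199.3 kN, tensile.
σ_{aluminium} = P / A = 199300 / 2050 = 97.24 MPa.

σ ≈ 97.2 MPa (tensile)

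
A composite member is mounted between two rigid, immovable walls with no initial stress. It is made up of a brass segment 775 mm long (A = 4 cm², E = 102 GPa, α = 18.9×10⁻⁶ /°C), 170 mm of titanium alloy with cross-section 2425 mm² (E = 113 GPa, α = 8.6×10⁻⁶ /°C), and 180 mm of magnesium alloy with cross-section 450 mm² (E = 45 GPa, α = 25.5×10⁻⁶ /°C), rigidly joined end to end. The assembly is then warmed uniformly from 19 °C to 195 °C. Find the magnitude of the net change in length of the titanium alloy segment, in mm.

|ΔL| ≈ 0.178 mm

Free thermal expansion of the whole bar: Σ αᵢΔT Lᵢ = 18.9×10⁻⁶×176×775 + 8.6×10⁻⁶×176×170 + 25.5×10⁻⁶×176×180 = 3.643 mm.
The rigid supports impose zero overall length change; the single axial force P common to all segments must satisfy P Σ Lᵢ/(AᵢEᵢ) = δ_free.
Σ Lᵢ/(AᵢEᵢ) = 775/(400×102×10³) + 170/(2425×113×10³) + 180/(450×45×10³) = 2.85×10⁻⁵ mm/N.
P = 3.643 / 2.85×10⁻⁵ = 127800 N = 127.8 kN, compressive.
For the titanium alloy segment, free thermal change = 8.6×10⁻⁶×176×170 = 0.2573 mm and elastic change from P = 127800×170/(2425×113×10³) = 0.07929 mm; these oppose, so the net change is 0.178 mm (segment lengthens).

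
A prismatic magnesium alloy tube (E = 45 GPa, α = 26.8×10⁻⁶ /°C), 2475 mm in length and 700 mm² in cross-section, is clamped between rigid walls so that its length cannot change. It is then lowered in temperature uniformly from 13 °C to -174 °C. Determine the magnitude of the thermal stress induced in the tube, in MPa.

σ ≈ 226 MPa (tensile)

Because both ends are immovable the net strain is zero, and the suppressed thermal strain is αΔT = 26.8×10⁻⁶ × 187 = 5011.6×10⁻⁶.
The stress required to suppress this strain is σ = Eε = 45×10³ × 5011.6×10⁻⁶ = 225.5 MPa, tensile since the tube is trying to contract.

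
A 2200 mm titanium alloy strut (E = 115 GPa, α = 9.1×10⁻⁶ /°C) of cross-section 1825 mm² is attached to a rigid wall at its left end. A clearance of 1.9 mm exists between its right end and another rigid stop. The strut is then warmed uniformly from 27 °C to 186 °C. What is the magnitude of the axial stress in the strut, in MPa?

If the wall were absent the strut would grow by αΔT L = 9.1×10⁻⁶ × 159 × 2200 = 3.183 mm.
The gap closes (δ_free > 1.9 mm) and the wall then resists a further 3.183 − 1.9 = 1.283 mm of expansion.
That suppressed elongation corresponds to σ = E·Δ/L = 115×10³ × 1.283/2200 = 67.08 MPa.

σ ≈ 67.1 MPa (compressive)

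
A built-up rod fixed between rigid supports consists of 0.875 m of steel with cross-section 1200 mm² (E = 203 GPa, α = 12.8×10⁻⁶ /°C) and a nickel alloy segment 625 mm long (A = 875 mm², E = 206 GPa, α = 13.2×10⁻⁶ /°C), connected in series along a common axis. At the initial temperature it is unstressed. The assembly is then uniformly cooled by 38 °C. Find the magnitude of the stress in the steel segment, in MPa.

σ ≈ 87.2 MPa (tensile)

With the walls removed the bar would change length by δ_free = Σ αᵢΔT Lᵢ = 12.8×10⁻⁶×38×875 + 13.2×10⁻⁶×38×625 = 0.7391 mm.
Since the ends are fixed, an axial force P builds up, equal in every segment, with P · Σ Lᵢ/(AᵢEᵢ) = δ_free.
The series flexibility is Σ Lᵢ/(AᵢEᵢ) = 875/(1200×203×10³) + 625/(875×206×10³) = 7.059×10⁻⁶ mm/N.
Hence P = δ_free / Σ(L/AE) = 0.7391/7.059×10⁻⁶ = 104.7 kN (tensile).
σ_{steel} = P / A = 104700 / 1200 = 87.25 MPa.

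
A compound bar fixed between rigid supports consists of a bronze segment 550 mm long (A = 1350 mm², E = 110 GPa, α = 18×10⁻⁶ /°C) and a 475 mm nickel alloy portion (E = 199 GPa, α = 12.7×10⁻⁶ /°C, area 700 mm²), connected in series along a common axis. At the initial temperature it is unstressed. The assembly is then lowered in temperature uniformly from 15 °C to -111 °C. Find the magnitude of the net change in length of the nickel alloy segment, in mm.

With the walls removed the bar would change length by δ_free = Σ αᵢΔT Lᵢ = 18×10⁻⁶×126×550 + 12.7×10⁻⁶×126×475 = 2.007 mm.
The walls prevent any net length change, so an axial force P (same in every segment) develops. Compatibility: P · Σ Lᵢ/(AᵢEᵢ) = δ_free.
The series flexibility is Σ Lᵢ/(AᵢEᵢ) = 550/(1350×110×10³) + 475/(700×199×10³) = 7.114×10⁻⁶ mm/N.
Hence P = δ_free / Σ(L/AE) = 2.007/7.114×10⁻⁶ = 282.2 kN (tensile).
For the nickel alloy segment, free thermal change = 12.7×10⁻⁶×126×475 = 0.7601 mm and elastic change from P = 282200×475/(700×199×10³) = 0.9623 mm; these oppose, so the net change is 0.202 mm (segment lengthens).

|ΔL| ≈ 0.202 mm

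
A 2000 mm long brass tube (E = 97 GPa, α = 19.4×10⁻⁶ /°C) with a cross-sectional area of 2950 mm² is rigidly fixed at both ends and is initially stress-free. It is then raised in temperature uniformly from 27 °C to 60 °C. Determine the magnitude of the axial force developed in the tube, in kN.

P ≈ 183 kN (compressive)

The ends cannot move, so σ = EαΔT = 97×10³ × 19.4×10⁻⁶ × 33 = 62.1 MPa.
P = AEαΔT = 2950 × 97×10³ × 19.4×10⁻⁶ × 33 = 183.2 kN (compressive).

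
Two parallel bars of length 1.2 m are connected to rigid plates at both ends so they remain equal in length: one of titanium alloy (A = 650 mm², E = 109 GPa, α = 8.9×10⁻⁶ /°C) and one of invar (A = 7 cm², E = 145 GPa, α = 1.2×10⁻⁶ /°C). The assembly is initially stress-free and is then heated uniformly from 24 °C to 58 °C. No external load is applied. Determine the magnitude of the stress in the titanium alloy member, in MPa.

Equilibrium of a rigid end plate with no external load gives equal and opposite internal forces ±P in the two members. Since α_{titanium alloy} > α_{invar}, heating drives the titanium alloy into compression and the invar into tension.
Setting the final lengths equal and cancelling L: (α₁ − α₂)ΔT = P/(A₁E₁) + P/(A₂E₂).
|α₁ − α₂|·ΔT = 7.7×10⁻⁶ × 34 = 0.0002618.
1/(A₁E₁) + 1/(A₂E₂) = 1/(650×109×10³) + 1/(700×145×10³) = 2.397×10⁻⁸ N⁻¹.
So P = 0.0002618 / 2.397×10⁻⁸ = 10.92 kN.
σ_{titanium alloy} = P/A₁ = 10920/650 = 16.81 MPa, compressive.

σ ≈ 16.8 MPa (compressive)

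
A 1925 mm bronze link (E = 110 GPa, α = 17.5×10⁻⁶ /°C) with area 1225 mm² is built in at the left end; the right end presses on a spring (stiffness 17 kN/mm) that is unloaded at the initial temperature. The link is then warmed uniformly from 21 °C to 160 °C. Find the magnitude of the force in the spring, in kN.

P ≈ 64 kN

The unrestrained thermal change is αΔT L = 17.5×10⁻⁶ × 139 × 1925 = 4.683 mm.
Let P be the compressive force at the spring. The link shortens elastically by PL/(AE) and the spring compresses by P/k; together these equal δ_free.
So P = δ_free / [L/(AE) + 1/k] = 4.683 / [ 1925/(1225×110×10³) + 1/(17×10³) ].
P = 4.683 / 7.311×10⁻⁵ = 64050 N.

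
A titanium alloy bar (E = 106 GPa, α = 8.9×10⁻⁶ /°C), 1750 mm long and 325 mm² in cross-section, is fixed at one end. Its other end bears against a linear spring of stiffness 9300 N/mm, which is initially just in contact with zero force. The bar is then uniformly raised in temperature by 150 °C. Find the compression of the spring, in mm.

δ ≈ 1.59 mm

If the spring were absent the bar would lengthen by αΔT L = 8.9×10⁻⁶ × 150 × 1750 = 2.336 mm.
With a force P in the spring, the elastic change of the bar is PL/(AE) and that of the spring is P/k; compatibility requires their sum to equal δ_free.
So P = δ_free / [L/(AE) + 1/k] = 2.336 / [ 1750/(325×106×10³) + 1/(9300) ].
P = 2.336 / 0.0001583 = 14760 N.
Spring compression = P/k = 14760/(9300) = 1.587 mm.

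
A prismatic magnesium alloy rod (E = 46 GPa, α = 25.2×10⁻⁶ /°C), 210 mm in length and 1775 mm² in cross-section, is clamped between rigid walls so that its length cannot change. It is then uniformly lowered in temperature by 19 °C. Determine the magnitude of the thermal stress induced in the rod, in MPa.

σ ≈ 22 MPa (tensile)

The supports are rigid, so the total axial strain is zero. The restrained thermal strain is ε = αΔT = 25.2×10⁻⁶ × 19 = 478.8×10⁻⁶.
Hence σ = E·αΔT = 46×10³ × 478.8×10⁻⁶ = 22.02 MPa, tensile.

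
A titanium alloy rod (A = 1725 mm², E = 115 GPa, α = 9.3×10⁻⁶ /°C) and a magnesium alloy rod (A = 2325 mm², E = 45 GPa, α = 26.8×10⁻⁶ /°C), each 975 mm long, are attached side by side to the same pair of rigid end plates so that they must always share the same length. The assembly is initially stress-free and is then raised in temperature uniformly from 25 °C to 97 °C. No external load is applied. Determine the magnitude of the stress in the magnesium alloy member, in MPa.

The magnesium alloy has the larger α, so on heating it would change length more than the titanium alloy if both were free. The rigid plates force a common final length, so the magnesium alloy is put into compression and the titanium alloy into tension, with equal and opposite forces P (no external load).
Compatibility of the two members (thermal + elastic change equal): (α₁ − α₂)ΔT = P·[1/(A₁E₁) + 1/(A₂E₂)].
|α₁ − α₂|·ΔT = 17.5×10⁻⁶ × 72 = 0.00126.
1/(A₁E₁) + 1/(A₂E₂) = 1/(1725×115×10³) + 1/(2325×45×10³) = 1.46×10⁻⁸ N⁻¹.
P = 0.00126 / 1.46×10⁻⁸ = 86310 N = 86.31 kN.
σ_{magnesium alloy} = P/A₂ = 86310/2325 = 37.12 MPa, compressive.

σ ≈ 37.1 MPa (compressive)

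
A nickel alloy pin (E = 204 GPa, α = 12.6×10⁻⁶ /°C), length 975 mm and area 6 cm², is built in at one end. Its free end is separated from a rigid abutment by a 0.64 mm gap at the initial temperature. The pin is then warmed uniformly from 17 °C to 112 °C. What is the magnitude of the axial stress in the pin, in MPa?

Unrestrained expansion: δ_free = αΔT L = 12.6×10⁻⁶ × 95 × 975 = 1.167 mm.
The gap closes (δ_free > 0.64 mm) and the wall then resists a further 1.167 − 0.64 = 0.5271 mm of expansion.
That suppressed elongation corresponds to σ = E·Δ/L = 204×10³ × 0.5271/975 = 110.3 MPa.

σ ≈ 110 MPa (compressive)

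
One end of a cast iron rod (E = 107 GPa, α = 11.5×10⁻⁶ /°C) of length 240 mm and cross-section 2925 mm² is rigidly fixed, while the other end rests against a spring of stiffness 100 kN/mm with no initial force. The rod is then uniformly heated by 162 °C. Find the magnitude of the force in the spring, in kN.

The unrestrained thermal change is αΔT L = 11.5×10⁻⁶ × 162 × 240 = 0.4471 mm.
With a force P in the spring, the elastic change of the rod is PL/(AE) and that of the spring is P/k; compatibility requires their sum to equal δ_free.
P [ L/(AE) + 1/k ] = δ_free → P [ 240/(2925×107×10³) + 1/(100×10³) ] = 0.4471.
P = 0.4471 / 1.077×10⁻⁵ = 41530 N.

P ≈ 41.5 kN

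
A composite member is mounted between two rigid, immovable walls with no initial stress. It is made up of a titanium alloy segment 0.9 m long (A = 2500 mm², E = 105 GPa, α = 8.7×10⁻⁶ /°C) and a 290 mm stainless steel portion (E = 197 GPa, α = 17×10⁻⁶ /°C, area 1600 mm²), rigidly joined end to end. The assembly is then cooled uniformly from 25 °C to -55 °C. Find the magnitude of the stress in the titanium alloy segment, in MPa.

Free thermal contraction of the whole bar: Σ αᵢΔT Lᵢ = 8.7×10⁻⁶×80×900 + 17×10⁻⁶×80×290 = 1.021 mm.
The walls prevent any net length change, so an axial force P (same in every segment) develops. Compatibility: P · Σ Lᵢ/(AᵢEᵢ) = δ_free.
Σ Lᵢ/(AᵢEᵢ) = 900/(2500×105×10³) + 290/(1600×197×10³) = 4.349×10⁻⁶ mm/N.
Hence P = δ_free / Σ(L/AE) = 1.021/4.349×10⁻⁶ = 234.7 kN (tensile).
σ_{titanium alloy} = P / A = 234700 / 2500 = 93.9 MPa.

σ ≈ 93.9 MPa (tensile)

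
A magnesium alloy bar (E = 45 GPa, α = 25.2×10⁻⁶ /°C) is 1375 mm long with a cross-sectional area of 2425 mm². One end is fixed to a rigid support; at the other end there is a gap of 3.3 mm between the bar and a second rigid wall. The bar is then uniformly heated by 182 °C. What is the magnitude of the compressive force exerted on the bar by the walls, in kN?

Free thermal elongation = αΔT L = 25.2×10⁻⁶ × 182 × 1375 = 6.306 mm.
After closing the 3.3 mm clearance, 6.306 − 3.3 = 3.006 mm of expansion remains to be suppressed by the wall.
So σ = E(δ_free − g)/L = 45×10³ × 3.006/1375 = 98.39 MPa.
P = σA = 98.39 × 2425 = 238.6 kN.

P ≈ 239 kN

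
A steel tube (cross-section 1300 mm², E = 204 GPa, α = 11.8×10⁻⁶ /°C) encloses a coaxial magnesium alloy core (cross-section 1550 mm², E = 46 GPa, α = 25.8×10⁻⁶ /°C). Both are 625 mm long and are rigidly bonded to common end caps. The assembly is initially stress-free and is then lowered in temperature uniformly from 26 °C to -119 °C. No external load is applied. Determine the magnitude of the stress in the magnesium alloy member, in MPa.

Both members must finish at the same length. With the larger α, the magnesium alloy tends to over-contract; the plates restrain it, putting the magnesium alloy in tension and the steel in compression. With no external load the two internal forces are equal and opposite, magnitude P.
Setting the final lengths equal and cancelling L: (α₁ − α₂)ΔT = P/(A₁E₁) + P/(A₂E₂).
|α₁ − α₂|·ΔT = 14×10⁻⁶ × 145 = 0.00203.
1/(A₁E₁) + 1/(A₂E₂) = 1/(1300×204×10³) + 1/(1550×46×10³) = 1.78×10⁻⁸ N⁻¹.
So P = 0.00203 / 1.78×10⁻⁸ = 114.1 kN.
σ_{magnesium alloy} = P/A₂ = 114100/1550 = 73.59 MPa, tensile.

σ ≈ 73.6 MPa (tensile)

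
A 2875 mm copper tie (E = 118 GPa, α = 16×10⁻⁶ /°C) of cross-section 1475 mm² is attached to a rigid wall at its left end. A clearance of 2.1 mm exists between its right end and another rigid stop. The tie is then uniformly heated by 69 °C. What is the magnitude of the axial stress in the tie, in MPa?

σ ≈ 44.1 MPa (compressive)

Unrestrained expansion: δ_free = αΔT L = 16×10⁻⁶ × 69 × 2875 = 3.174 mm.
The gap closes (δ_free > 2.1 mm) and the wall then resists a further 3.174 − 2.1 = 1.074 mm of expansion.
So σ = E(δ_free − g)/L = 118×10³ × 1.074/2875 = 44.08 MPa.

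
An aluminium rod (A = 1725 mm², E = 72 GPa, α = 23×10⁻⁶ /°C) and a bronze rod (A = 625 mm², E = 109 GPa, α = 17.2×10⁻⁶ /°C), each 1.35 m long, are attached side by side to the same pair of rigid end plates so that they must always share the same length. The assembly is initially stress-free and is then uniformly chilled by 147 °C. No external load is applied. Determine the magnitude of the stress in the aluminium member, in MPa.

σ ≈ 21.7 MPa (tensile)

The aluminium has the larger α, so on cooling it would change length more than the bronze if both were free. The rigid plates force a common final length, so the aluminium is put into tension and the bronze into compression, with equal and opposite forces P (no external load).
Equating the net (thermal + elastic) strains gives |α₁ − α₂|·ΔT = P·[1/(A₁E₁) + 1/(A₂E₂)].
|α₁ − α₂|·ΔT = 5.8×10⁻⁶ × 147 = 0.0008526.
1/(A₁E₁) + 1/(A₂E₂) = 1/(1725×72×10³) + 1/(625×109×10³) = 2.273×10⁻⁸ N⁻¹.
P = 0.0008526 / 2.273×10⁻⁸ = 37510 N = 37.51 kN.
σ_{aluminium} = P/A₁ = 37510/1725 = 21.74 MPa, tensile.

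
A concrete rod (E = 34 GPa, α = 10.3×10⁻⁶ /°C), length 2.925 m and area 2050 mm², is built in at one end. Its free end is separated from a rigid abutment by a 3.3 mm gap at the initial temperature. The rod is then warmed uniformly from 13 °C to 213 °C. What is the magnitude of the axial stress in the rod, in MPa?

Unrestrained expansion: δ_free = αΔT L = 10.3×10⁻⁶ × 200 × 2925 = 6.025 mm.
The gap closes (δ_free > 3.3 mm) and the wall then resists a further 6.025 − 3.3 = 2.725 mm of expansion.
Compatibility: PL/(AE) = 2.725 mm, so σ = P/A = E × (2.725/2925) = 31.68 MPa.

σ ≈ 31.7 MPa (compressive)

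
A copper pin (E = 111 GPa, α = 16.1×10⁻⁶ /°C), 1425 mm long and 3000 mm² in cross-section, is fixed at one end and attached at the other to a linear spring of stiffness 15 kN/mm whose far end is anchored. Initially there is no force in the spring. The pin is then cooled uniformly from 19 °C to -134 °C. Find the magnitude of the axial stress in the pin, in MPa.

σ ≈ 16.5 MPa (tensile)

If the spring were absent the pin would shorten by αΔT L = 16.1×10⁻⁶ × 153 × 1425 = 3.51 mm.
Let P be the tensile force in the spring. The pin extends elastically by PL/(AE) and the spring stretches by P/k; together these equal δ_free.
P [ L/(AE) + 1/k ] = δ_free → P [ 1425/(3000×111×10³) + 1/(15×10³) ] = 3.51.
P = 3.51 / 7.095×10⁻⁵ = 49480 N.
σ = P/A = 49480/3000 = 16.49 MPa.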